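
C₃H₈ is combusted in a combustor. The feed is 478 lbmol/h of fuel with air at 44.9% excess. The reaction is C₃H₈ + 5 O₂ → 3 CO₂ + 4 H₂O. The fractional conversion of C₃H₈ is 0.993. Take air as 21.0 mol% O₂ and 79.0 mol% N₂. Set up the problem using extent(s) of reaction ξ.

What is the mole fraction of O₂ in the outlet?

Stoichiometric O₂ = 5 × 478 = 2390 lbmol/h; O₂ fed = 2390 × 1.449 = 3463 lbmol/h.
N₂ fed = 3463 × 79/21 = 13030 lbmol/h.
Fuel reacted = 0.993 × 478 → ξ = 474.7 lbmol/h.
Outlet (n = n₀ + ν ξ):
  C₃H₈: 478 − 1(474.7) = 3.346
  O₂: 3463 − 5(474.7) = 1090
  N₂: 13030 (inert)
  CO₂: 0 + 3(474.7) = 1424
  H₂O: 0 + 4(474.7) = 1899
Total out = 17440 lbmol/h; y_O₂ = 1090 / 17440 = 0.06248.

0.0625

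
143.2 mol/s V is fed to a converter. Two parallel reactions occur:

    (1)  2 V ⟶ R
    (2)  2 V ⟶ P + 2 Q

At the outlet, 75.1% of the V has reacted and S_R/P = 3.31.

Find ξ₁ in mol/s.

Conversion of V: V consumed = 0.751 × 143.2 = 107.5 mol/s = 2ξ₁ + 2ξ₂.
Selectivity: 1ξ₁ / (1ξ₂) = 3.31 → ξ₁ = 3.31 ξ₂.
Substitute: (2·3.31 + 2) ξ₂ = 107.5 → ξ₂ = 12.48 mol/s, ξ₁ = 41.3 mol/s.
Outlet amounts (n = n₀ + Σ ν·ξ):
  V: 143.2 − 2(41.3) − 2(12.48) = 35.66
  R: 0 + 1(41.3) = 41.3
  P: 0 + 1(12.48) = 12.48
  Q: 0 + 2(12.48) = 24.95

ξ₁ = 41.3 mol/s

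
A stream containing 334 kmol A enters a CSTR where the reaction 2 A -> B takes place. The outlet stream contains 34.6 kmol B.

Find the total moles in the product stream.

For B: n = n₀ + 1ξ → 34.6 = 0 + 1ξ, giving ξ = 34.6 kmol.
Outlet amounts (n = n₀ + ν ξ):
  A: 334 − 2(34.6) = 264.8
  B: 0 + 1(34.6) = 34.6
Total out = 264.8 + 34.6 = 299.4 kmol.

299 kmol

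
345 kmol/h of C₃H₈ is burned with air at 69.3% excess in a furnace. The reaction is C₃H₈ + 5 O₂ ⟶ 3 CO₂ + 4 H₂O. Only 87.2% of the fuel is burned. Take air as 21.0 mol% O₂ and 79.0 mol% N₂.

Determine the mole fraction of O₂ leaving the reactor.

Stoichiometric O₂ = 5 × 345 = 1725 kmol/h; O₂ fed = 1725 × 1.693 = 2920 kmol/h.
N₂ fed = 2920 × 79/21 = 10990 kmol/h.
Fuel reacted = 0.872 × 345 → ξ = 300.8 kmol/h.
Outlet (n = n₀ + ν ξ):
  C₃H₈: 345 − 1(300.8) = 44.16
  O₂: 2920 − 5(300.8) = 1416
  N₂: 10990 (inert)
  CO₂: 0 + 3(300.8) = 902.5
  H₂O: 0 + 4(300.8) = 1203
Total out = 14550 kmol/h; y_O₂ = 1416 / 14550 = 0.09732.

0.0973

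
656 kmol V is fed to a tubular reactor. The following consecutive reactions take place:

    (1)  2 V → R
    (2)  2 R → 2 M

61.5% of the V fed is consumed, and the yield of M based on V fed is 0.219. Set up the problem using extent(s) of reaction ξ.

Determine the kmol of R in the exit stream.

Conversion of V: V consumed = 2ξ₁ = 0.615 × 656 → ξ₁ = 201.7 kmol.
Yield of M: 2ξ₂ / 656 = 0.219 → ξ₂ = 71.83 kmol.
Outlet amounts (n = n₀ + Σ ν·ξ):
  V: 656 − 2(201.7) = 252.6
  R: 0 + 1(201.7) − 2(71.83) = 58.06
  M: 0 + 2(71.83) = 143.7

58.1 kmol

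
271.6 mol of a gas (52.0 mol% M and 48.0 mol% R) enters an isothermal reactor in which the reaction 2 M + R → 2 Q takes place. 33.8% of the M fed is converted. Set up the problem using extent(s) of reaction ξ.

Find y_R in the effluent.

M reacted = 0.338 × 141.2 = 47.74 mol; ν_M = −2, so ξ = 47.74/2 = 23.87 mol.
Outlet amounts (n = n₀ + ν ξ):
  M: 141.2 − 2(23.87) = 93.5
  R: 130.4 − 1(23.87) = 106.5
  Q: 0 + 2(23.87) = 47.74
Total out = 247.7 mol; y_R = 106.5 / 247.7 = 0.4299.

0.43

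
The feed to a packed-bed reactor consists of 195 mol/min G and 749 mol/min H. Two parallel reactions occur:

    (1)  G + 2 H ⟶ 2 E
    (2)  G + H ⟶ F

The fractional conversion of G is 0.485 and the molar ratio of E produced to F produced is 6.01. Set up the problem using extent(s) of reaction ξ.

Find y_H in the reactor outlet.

Conversion of G: G consumed = 0.485 × 195 = 94.58 mol/min = 1ξ₁ + 1ξ₂.
Selectivity: 2ξ₁ / (1ξ₂) = 6.01 → ξ₁ = 3.005 ξ₂.
Substitute: (1·3.005 + 1) ξ₂ = 94.58 → ξ₂ = 23.61 mol/min, ξ₁ = 70.96 mol/min.
Outlet amounts (n = n₀ + Σ ν·ξ):
  G: 195 − 1(70.96) − 1(23.61) = 100.4
  H: 749 − 2(70.96) − 1(23.61) = 583.5
  E: 0 + 2(70.96) = 141.9
  F: 0 + 1(23.61) = 23.61
Total out = 849.4 mol/min; y_H = 583.5 / 849.4 = 0.6869.

0.687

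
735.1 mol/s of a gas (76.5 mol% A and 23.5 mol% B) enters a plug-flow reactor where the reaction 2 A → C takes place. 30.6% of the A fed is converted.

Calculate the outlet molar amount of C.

86 mol/s

A reacted = 0.306 × 562.4 = 172.1 mol/s; ν_A = −2, so ξ = 172.1/2 = 86.04 mol/s.
Outlet amounts (n = n₀ + ν ξ):
  A: 562.4 − 2(86.04) = 390.3
  C: 0 + 1(86.04) = 86.04
  B: 172.7 (inert)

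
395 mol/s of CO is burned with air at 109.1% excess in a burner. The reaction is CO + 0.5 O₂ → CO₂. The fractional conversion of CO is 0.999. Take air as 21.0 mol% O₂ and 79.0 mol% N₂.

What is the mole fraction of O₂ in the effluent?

0.0997

Stoichiometric O₂ = 0.5 × 395 = 197.5 mol/s; O₂ fed = 197.5 × 2.091 = 413 mol/s.
N₂ fed = 413 × 79/21 = 1554 mol/s.
Fuel reacted = 0.999 × 395 → ξ = 394.6 mol/s.
Outlet (n = n₀ + ν ξ):
  CO: 395 − 1(394.6) = 0.395
  O₂: 413 − 0.5(394.6) = 215.7
  N₂: 1554 (inert)
  CO₂: 0 + 1(394.6) = 394.6
Total out = 2164 mol/s; y_O₂ = 215.7 / 2164 = 0.09965.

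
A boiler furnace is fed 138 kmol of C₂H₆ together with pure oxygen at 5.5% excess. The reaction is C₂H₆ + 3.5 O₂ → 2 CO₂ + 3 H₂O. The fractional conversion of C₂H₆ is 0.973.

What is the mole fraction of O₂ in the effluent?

Stoichiometric O₂ = 3.5 × 138 = 483 kmol; O₂ fed = 483 × 1.055 = 509.6 kmol.
Fuel reacted = 0.973 × 138 → ξ = 134.3 kmol.
Outlet (n = n₀ + ν ξ):
  C₂H₆: 138 − 1(134.3) = 3.726
  O₂: 509.6 − 3.5(134.3) = 39.61
  CO₂: 0 + 2(134.3) = 268.5
  H₂O: 0 + 3(134.3) = 402.8
Total out = 714.7 kmol; y_O₂ = 39.61 / 714.7 = 0.05542.

0.0554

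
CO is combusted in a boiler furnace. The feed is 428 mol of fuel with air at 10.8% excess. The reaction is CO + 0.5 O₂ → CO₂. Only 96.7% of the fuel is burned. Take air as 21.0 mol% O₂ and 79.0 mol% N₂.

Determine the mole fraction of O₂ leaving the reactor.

0.0223

Stoichiometric O₂ = 0.5 × 428 = 214 mol; O₂ fed = 214 × 1.108 = 237.1 mol.
N₂ fed = 237.1 × 79/21 = 892 mol.
Fuel reacted = 0.967 × 428 → ξ = 413.9 mol.
Outlet (n = n₀ + ν ξ):
  CO: 428 − 1(413.9) = 14.12
  O₂: 237.1 − 0.5(413.9) = 30.17
  N₂: 892 (inert)
  CO₂: 0 + 1(413.9) = 413.9
Total out = 1350 mol; y_O₂ = 30.17 / 1350 = 0.02235.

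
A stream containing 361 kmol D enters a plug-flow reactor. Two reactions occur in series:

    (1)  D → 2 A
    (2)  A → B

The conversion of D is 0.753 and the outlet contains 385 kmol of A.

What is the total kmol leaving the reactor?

Conversion of D: D consumed = 1ξ₁ = 0.753 × 361 → ξ₁ = 271.8 kmol.
A balance: n_A = 0 + 2ξ₁ − 1ξ₂ = 385 → ξ₂ = (2·271.8 − 385)/1 = 158.7 kmol.
Outlet amounts (n = n₀ + Σ ν·ξ):
  D: 361 − 1(271.8) = 89.17
  A: 0 + 2(271.8) − 1(158.7) = 385
  B: 0 + 1(158.7) = 158.7
Total out = 89.17 + 385 + 158.7 = 632.8 kmol.

633 kmol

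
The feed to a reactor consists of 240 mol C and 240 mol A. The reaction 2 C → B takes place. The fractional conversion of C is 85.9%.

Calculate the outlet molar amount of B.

103 mol

C reacted = 0.859 × 240 = 206.2 mol; ν_C = −2, so ξ = 206.2/2 = 103.1 mol.
Outlet amounts (n = n₀ + ν ξ):
  C: 240 − 2(103.1) = 33.84
  B: 0 + 1(103.1) = 103.1
  A: 240 (inert)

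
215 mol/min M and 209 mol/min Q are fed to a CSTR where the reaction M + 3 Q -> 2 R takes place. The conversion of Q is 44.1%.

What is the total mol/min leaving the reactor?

Q reacted = 0.441 × 209 = 92.17 mol/min; ν_Q = −3, so ξ = 92.17/3 = 30.72 mol/min.
Outlet amounts (n = n₀ + ν ξ):
  M: 215 − 1(30.72) = 184.3
  Q: 209 − 3(30.72) = 116.8
  R: 0 + 2(30.72) = 61.45
Total out = 184.3 + 116.8 + 61.45 = 362.6 mol/min.

363 mol/min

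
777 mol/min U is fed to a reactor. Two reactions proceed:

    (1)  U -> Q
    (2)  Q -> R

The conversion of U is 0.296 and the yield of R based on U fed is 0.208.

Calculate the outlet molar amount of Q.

Conversion of U: U consumed = 1ξ₁ = 0.296 × 777 → ξ₁ = 230 mol/min.
Yield of R: 1ξ₂ / 777 = 0.208 → ξ₂ = 161.6 mol/min.
Outlet amounts (n = n₀ + Σ ν·ξ):
  U: 777 − 1(230) = 547
  Q: 0 + 1(230) − 1(161.6) = 68.38
  R: 0 + 1(161.6) = 161.6

68.4 mol/min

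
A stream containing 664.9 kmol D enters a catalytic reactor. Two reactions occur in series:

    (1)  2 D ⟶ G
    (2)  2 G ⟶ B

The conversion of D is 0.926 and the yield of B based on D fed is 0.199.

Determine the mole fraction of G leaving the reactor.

0.192

Conversion of D: D consumed = 2ξ₁ = 0.926 × 664.9 → ξ₁ = 307.8 kmol.
Yield of B: 1ξ₂ / 664.9 = 0.199 → ξ₂ = 132.3 kmol.
Outlet amounts (n = n₀ + Σ ν·ξ):
  D: 664.9 − 2(307.8) = 49.2
  G: 0 + 1(307.8) − 2(132.3) = 43.22
  B: 0 + 1(132.3) = 132.3
Total out = 224.7 kmol; y_G = 43.22 / 224.7 = 0.1923.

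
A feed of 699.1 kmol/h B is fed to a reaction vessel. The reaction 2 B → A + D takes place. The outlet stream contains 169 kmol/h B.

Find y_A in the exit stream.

For B: n = n₀ − 2ξ → 169 = 699.1 − 2ξ, giving ξ = 265.1 kmol/h.
Outlet amounts (n = n₀ + ν ξ):
  B: 699.1 − 2(265.1) = 169
  A: 0 + 1(265.1) = 265.1
  D: 0 + 1(265.1) = 265.1
Total out = 699.1 kmol/h; y_A = 265.1 / 699.1 = 0.3791.

0.379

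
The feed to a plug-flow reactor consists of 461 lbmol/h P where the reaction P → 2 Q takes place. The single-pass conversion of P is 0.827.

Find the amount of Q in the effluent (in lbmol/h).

762 lbmol/h

P reacted = 0.827 × 461 = 381.2 lbmol/h; ν_P = −1, so ξ = 381.2/1 = 381.2 lbmol/h.
Outlet amounts (n = n₀ + ν ξ):
  P: 461 − 1(381.2) = 79.75
  Q: 0 + 2(381.2) = 762.5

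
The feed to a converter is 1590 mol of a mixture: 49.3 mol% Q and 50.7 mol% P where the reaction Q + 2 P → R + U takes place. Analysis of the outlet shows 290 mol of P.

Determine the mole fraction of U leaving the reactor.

0.194

For P: n = n₀ − 2ξ → 290 = 806.1 − 2ξ, giving ξ = 258.1 mol.
Outlet amounts (n = n₀ + ν ξ):
  Q: 783.9 − 1(258.1) = 525.8
  P: 806.1 − 2(258.1) = 290
  R: 0 + 1(258.1) = 258.1
  U: 0 + 1(258.1) = 258.1
Total out = 1332 mol; y_U = 258.1 / 1332 = 0.1938.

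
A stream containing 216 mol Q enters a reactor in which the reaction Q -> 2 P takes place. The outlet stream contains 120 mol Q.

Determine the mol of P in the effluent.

For Q: n = n₀ − 1ξ → 120 = 216 − 1ξ, giving ξ = 96 mol.
Outlet amounts (n = n₀ + ν ξ):
  Q: 216 − 1(96) = 120
  P: 0 + 2(96) = 192

192 mol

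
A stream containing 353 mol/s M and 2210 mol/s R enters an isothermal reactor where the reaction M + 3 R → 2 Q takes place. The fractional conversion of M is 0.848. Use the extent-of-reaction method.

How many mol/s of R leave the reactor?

M reacted = 0.848 × 353 = 299.3 mol/s; ν_M = −1, so ξ = 299.3/1 = 299.3 mol/s.
Outlet amounts (n = n₀ + ν ξ):
  M: 353 − 1(299.3) = 53.66
  R: 2210 − 3(299.3) = 1312
  Q: 0 + 2(299.3) = 598.7

1310 mol/s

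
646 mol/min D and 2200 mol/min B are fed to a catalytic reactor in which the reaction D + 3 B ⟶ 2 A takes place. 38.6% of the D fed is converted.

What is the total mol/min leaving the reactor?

2350 mol/min

D reacted = 0.386 × 646 = 249.4 mol/min; ν_D = −1, so ξ = 249.4/1 = 249.4 mol/min.
Outlet amounts (n = n₀ + ν ξ):
  D: 646 − 1(249.4) = 396.6
  B: 2200 − 3(249.4) = 1452
  A: 0 + 2(249.4) = 498.7
Total out = 396.6 + 1452 + 498.7 = 2347 mol/min.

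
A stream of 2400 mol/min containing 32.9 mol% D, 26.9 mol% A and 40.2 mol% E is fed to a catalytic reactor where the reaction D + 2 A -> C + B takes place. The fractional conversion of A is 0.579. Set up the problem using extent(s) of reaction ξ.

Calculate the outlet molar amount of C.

187 mol/min

A reacted = 0.579 × 645.6 = 373.8 mol/min; ν_A = −2, so ξ = 373.8/2 = 186.9 mol/min.
Outlet amounts (n = n₀ + ν ξ):
  D: 789.6 − 1(186.9) = 602.7
  A: 645.6 − 2(186.9) = 271.8
  C: 0 + 1(186.9) = 186.9
  B: 0 + 1(186.9) = 186.9
  E: 964.8 (inert)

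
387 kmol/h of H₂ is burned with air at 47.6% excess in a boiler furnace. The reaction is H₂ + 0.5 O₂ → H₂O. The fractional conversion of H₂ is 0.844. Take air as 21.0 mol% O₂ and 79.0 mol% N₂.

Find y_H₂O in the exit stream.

Stoichiometric O₂ = 0.5 × 387 = 193.5 kmol/h; O₂ fed = 193.5 × 1.476 = 285.6 kmol/h.
N₂ fed = 285.6 × 79/21 = 1074 kmol/h.
Fuel reacted = 0.844 × 387 → ξ = 326.6 kmol/h.
Outlet (n = n₀ + ν ξ):
  H₂: 387 − 1(326.6) = 60.37
  O₂: 285.6 − 0.5(326.6) = 122.3
  N₂: 1074 (inert)
  H₂O: 0 + 1(326.6) = 326.6
Total out = 1584 kmol/h; y_H₂O = 326.6 / 1584 = 0.2062.

0.206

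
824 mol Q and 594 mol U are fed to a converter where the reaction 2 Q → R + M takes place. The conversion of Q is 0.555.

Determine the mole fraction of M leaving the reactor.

0.161

Q reacted = 0.555 × 824 = 457.3 mol; ν_Q = −2, so ξ = 457.3/2 = 228.7 mol.
Outlet amounts (n = n₀ + ν ξ):
  Q: 824 − 2(228.7) = 366.7
  R: 0 + 1(228.7) = 228.7
  M: 0 + 1(228.7) = 228.7
  U: 594 (inert)
Total out = 1418 mol; y_M = 228.7 / 1418 = 0.1613.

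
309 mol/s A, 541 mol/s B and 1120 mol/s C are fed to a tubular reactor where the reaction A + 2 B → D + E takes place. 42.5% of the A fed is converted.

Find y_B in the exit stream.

A reacted = 0.425 × 309 = 131.3 mol/s; ν_A = −1, so ξ = 131.3/1 = 131.3 mol/s.
Outlet amounts (n = n₀ + ν ξ):
  A: 309 − 1(131.3) = 177.7
  B: 541 − 2(131.3) = 278.4
  D: 0 + 1(131.3) = 131.3
  E: 0 + 1(131.3) = 131.3
  C: 1120 (inert)
Total out = 1839 mol/s; y_B = 278.4 / 1839 = 0.1514.

0.151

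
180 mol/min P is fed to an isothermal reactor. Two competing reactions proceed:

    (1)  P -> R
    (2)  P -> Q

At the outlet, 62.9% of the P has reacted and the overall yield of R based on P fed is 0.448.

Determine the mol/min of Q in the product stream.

32.6 mol/min

Yield of R: 1ξ₁ / 180 = 0.448 → ξ₁ = 80.64 mol/min.
Conversion of P: 1ξ₁ + 1ξ₂ = 0.629 × 180 = 113.2 → ξ₂ = 32.58 mol/min.
Outlet amounts (n = n₀ + Σ ν·ξ):
  P: 180 − 1(80.64) − 1(32.58) = 66.78
  R: 0 + 1(80.64) = 80.64
  Q: 0 + 1(32.58) = 32.58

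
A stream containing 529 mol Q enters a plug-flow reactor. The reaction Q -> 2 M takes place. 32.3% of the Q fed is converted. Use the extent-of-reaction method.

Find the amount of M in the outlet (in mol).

Q reacted = 0.323 × 529 = 170.9 mol; ν_Q = −1, so ξ = 170.9/1 = 170.9 mol.
Outlet amounts (n = n₀ + ν ξ):
  Q: 529 − 1(170.9) = 358.1
  M: 0 + 2(170.9) = 341.7

342 mol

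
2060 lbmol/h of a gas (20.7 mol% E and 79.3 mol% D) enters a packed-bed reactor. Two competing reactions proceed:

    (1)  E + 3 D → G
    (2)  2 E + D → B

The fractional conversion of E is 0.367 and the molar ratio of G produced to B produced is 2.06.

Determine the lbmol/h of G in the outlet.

Conversion of E: E consumed = 0.367 × 426.4 = 156.5 lbmol/h = 1ξ₁ + 2ξ₂.
Selectivity: 1ξ₁ / (1ξ₂) = 2.06 → ξ₁ = 2.06 ξ₂.
Substitute: (1·2.06 + 2) ξ₂ = 156.5 → ξ₂ = 38.55 lbmol/h, ξ₁ = 79.4 lbmol/h.
Outlet amounts (n = n₀ + Σ ν·ξ):
  E: 426.4 − 1(79.4) − 2(38.55) = 269.9
  D: 1634 − 3(79.4) − 1(38.55) = 1357
  G: 0 + 1(79.4) = 79.4
  B: 0 + 1(38.55) = 38.55

79.4 lbmol/h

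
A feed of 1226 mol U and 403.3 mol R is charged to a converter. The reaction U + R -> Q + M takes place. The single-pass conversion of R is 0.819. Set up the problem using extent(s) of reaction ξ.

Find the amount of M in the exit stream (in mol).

330 mol

R reacted = 0.819 × 403.3 = 330.3 mol; ν_R = −1, so ξ = 330.3/1 = 330.3 mol.
Outlet amounts (n = n₀ + ν ξ):
  U: 1226 − 1(330.3) = 895.7
  R: 403.3 − 1(330.3) = 73
  Q: 0 + 1(330.3) = 330.3
  M: 0 + 1(330.3) = 330.3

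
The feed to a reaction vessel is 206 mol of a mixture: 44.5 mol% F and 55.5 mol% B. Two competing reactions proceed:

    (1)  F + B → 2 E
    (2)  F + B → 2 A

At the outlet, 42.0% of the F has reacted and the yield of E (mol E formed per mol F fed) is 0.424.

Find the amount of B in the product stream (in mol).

Yield of E: 2ξ₁ / 91.67 = 0.424 → ξ₁ = 19.43 mol.
Conversion of F: 1ξ₁ + 1ξ₂ = 0.42 × 91.67 = 38.5 → ξ₂ = 19.07 mol.
Outlet amounts (n = n₀ + Σ ν·ξ):
  F: 91.67 − 1(19.43) − 1(19.07) = 53.17
  B: 114.3 − 1(19.43) − 1(19.07) = 75.83
  E: 0 + 2(19.43) = 38.87
  A: 0 + 2(19.07) = 38.13

75.8 mol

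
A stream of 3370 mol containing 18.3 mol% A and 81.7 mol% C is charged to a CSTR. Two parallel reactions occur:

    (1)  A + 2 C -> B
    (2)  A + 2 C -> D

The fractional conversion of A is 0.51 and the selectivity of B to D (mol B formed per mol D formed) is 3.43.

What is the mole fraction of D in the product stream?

Conversion of A: A consumed = 0.51 × 616.7 = 314.5 mol = 1ξ₁ + 1ξ₂.
Selectivity: 1ξ₁ / (1ξ₂) = 3.43 → ξ₁ = 3.43 ξ₂.
Substitute: (1·3.43 + 1) ξ₂ = 314.5 → ξ₂ = 71 mol, ξ₁ = 243.5 mol.
Outlet amounts (n = n₀ + Σ ν·ξ):
  A: 616.7 − 1(243.5) − 1(71) = 302.2
  C: 2753 − 2(243.5) − 2(71) = 2124
  B: 0 + 1(243.5) = 243.5
  D: 0 + 1(71) = 71
Total out = 2741 mol; y_D = 71 / 2741 = 0.0259.

0.0259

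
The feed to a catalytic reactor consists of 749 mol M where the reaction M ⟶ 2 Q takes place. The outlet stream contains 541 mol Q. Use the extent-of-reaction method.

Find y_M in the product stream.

0.469

For Q: n = n₀ + 2ξ → 541 = 0 + 2ξ, giving ξ = 270.5 mol.
Outlet amounts (n = n₀ + ν ξ):
  M: 749 − 1(270.5) = 478.5
  Q: 0 + 2(270.5) = 541
Total out = 1020 mol; y_M = 478.5 / 1020 = 0.4693.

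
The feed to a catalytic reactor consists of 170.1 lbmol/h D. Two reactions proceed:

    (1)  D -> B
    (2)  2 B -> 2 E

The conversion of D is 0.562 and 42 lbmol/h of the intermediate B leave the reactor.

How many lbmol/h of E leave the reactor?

Conversion of D: D consumed = 1ξ₁ = 0.562 × 170.1 → ξ₁ = 95.6 lbmol/h.
B balance: n_B = 0 + 1ξ₁ − 2ξ₂ = 42 → ξ₂ = (1·95.6 − 42)/2 = 26.8 lbmol/h.
Outlet amounts (n = n₀ + Σ ν·ξ):
  D: 170.1 − 1(95.6) = 74.5
  B: 0 + 1(95.6) − 2(26.8) = 42
  E: 0 + 2(26.8) = 53.6

53.6 lbmol/h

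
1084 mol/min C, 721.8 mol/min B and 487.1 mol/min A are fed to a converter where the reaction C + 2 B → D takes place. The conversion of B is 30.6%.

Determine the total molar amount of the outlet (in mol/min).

2070 mol/min

B reacted = 0.306 × 721.8 = 220.9 mol/min; ν_B = −2, so ξ = 220.9/2 = 110.4 mol/min.
Outlet amounts (n = n₀ + ν ξ):
  C: 1084 − 1(110.4) = 973.6
  B: 721.8 − 2(110.4) = 500.9
  D: 0 + 1(110.4) = 110.4
  A: 487.1 (inert)
Total out = 973.6 + 500.9 + 110.4 + 487.1 = 2072 mol/min.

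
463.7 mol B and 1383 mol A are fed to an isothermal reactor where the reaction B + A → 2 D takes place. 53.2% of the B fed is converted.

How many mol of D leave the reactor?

493 mol

B reacted = 0.532 × 463.7 = 246.7 mol; ν_B = −1, so ξ = 246.7/1 = 246.7 mol.
Outlet amounts (n = n₀ + ν ξ):
  B: 463.7 − 1(246.7) = 217
  A: 1383 − 1(246.7) = 1136
  D: 0 + 2(246.7) = 493.4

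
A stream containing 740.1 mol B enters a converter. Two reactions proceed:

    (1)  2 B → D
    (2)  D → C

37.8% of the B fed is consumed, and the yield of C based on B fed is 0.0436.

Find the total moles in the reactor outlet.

Conversion of B: B consumed = 2ξ₁ = 0.378 × 740.1 → ξ₁ = 139.9 mol.
Yield of C: 1ξ₂ / 740.1 = 0.0436 → ξ₂ = 32.27 mol.
Outlet amounts (n = n₀ + Σ ν·ξ):
  B: 740.1 − 2(139.9) = 460.3
  D: 0 + 1(139.9) − 1(32.27) = 107.6
  C: 0 + 1(32.27) = 32.27
Total out = 460.3 + 107.6 + 32.27 = 600.2 mol.

600 mol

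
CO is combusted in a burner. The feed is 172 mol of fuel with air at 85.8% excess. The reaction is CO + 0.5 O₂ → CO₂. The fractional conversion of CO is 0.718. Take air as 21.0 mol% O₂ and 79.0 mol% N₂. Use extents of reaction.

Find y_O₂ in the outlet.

0.113

Stoichiometric O₂ = 0.5 × 172 = 86 mol; O₂ fed = 86 × 1.858 = 159.8 mol.
N₂ fed = 159.8 × 79/21 = 601.1 mol.
Fuel reacted = 0.718 × 172 → ξ = 123.5 mol.
Outlet (n = n₀ + ν ξ):
  CO: 172 − 1(123.5) = 48.5
  O₂: 159.8 − 0.5(123.5) = 98.04
  N₂: 601.1 (inert)
  CO₂: 0 + 1(123.5) = 123.5
Total out = 871.1 mol; y_O₂ = 98.04 / 871.1 = 0.1125.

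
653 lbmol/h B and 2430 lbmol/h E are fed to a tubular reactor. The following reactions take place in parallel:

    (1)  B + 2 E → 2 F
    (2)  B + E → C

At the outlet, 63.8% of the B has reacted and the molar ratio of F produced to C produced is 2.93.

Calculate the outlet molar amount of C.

Conversion of B: B consumed = 0.638 × 653 = 416.6 lbmol/h = 1ξ₁ + 1ξ₂.
Selectivity: 2ξ₁ / (1ξ₂) = 2.93 → ξ₁ = 1.465 ξ₂.
Substitute: (1·1.465 + 1) ξ₂ = 416.6 → ξ₂ = 169 lbmol/h, ξ₁ = 247.6 lbmol/h.
Outlet amounts (n = n₀ + Σ ν·ξ):
  B: 653 − 1(247.6) − 1(169) = 236.4
  E: 2430 − 2(247.6) − 1(169) = 1766
  F: 0 + 2(247.6) = 495.2
  C: 0 + 1(169) = 169

169 lbmol/h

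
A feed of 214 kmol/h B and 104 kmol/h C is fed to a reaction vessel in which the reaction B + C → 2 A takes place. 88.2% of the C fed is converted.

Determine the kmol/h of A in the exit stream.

183 kmol/h

C reacted = 0.882 × 104 = 91.73 kmol/h; ν_C = −1, so ξ = 91.73/1 = 91.73 kmol/h.
Outlet amounts (n = n₀ + ν ξ):
  B: 214 − 1(91.73) = 122.3
  C: 104 − 1(91.73) = 12.27
  A: 0 + 2(91.73) = 183.5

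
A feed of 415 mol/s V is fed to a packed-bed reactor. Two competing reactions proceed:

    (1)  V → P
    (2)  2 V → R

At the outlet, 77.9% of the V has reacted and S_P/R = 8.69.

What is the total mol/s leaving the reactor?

Conversion of V: V consumed = 0.779 × 415 = 323.3 mol/s = 1ξ₁ + 2ξ₂.
Selectivity: 1ξ₁ / (1ξ₂) = 8.69 → ξ₁ = 8.69 ξ₂.
Substitute: (1·8.69 + 2) ξ₂ = 323.3 → ξ₂ = 30.24 mol/s, ξ₁ = 262.8 mol/s.
Outlet amounts (n = n₀ + Σ ν·ξ):
  V: 415 − 1(262.8) − 2(30.24) = 91.71
  P: 0 + 1(262.8) = 262.8
  R: 0 + 1(30.24) = 30.24
Total out = 91.71 + 262.8 + 30.24 = 384.8 mol/s.

385 mol/s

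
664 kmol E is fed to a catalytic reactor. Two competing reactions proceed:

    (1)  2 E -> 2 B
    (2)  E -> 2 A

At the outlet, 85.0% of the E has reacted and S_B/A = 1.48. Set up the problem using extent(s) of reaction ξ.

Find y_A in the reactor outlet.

0.353

Conversion of E: E consumed = 0.85 × 664 = 564.4 kmol = 2ξ₁ + 1ξ₂.
Selectivity: 2ξ₁ / (2ξ₂) = 1.48 → ξ₁ = 1.48 ξ₂.
Substitute: (2·1.48 + 1) ξ₂ = 564.4 → ξ₂ = 142.5 kmol, ξ₁ = 210.9 kmol.
Outlet amounts (n = n₀ + Σ ν·ξ):
  E: 664 − 2(210.9) − 1(142.5) = 99.6
  B: 0 + 2(210.9) = 421.9
  A: 0 + 2(142.5) = 285.1
Total out = 806.5 kmol; y_A = 285.1 / 806.5 = 0.3534.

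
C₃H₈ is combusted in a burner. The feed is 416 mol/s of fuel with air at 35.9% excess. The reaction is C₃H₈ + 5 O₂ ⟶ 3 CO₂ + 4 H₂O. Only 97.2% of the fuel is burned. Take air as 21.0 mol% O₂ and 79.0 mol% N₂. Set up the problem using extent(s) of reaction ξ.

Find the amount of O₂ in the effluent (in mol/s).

Stoichiometric O₂ = 5 × 416 = 2080 mol/s; O₂ fed = 2080 × 1.359 = 2827 mol/s.
N₂ fed = 2827 × 79/21 = 10630 mol/s.
Fuel reacted = 0.972 × 416 → ξ = 404.4 mol/s.
Outlet (n = n₀ + ν ξ):
  C₃H₈: 416 − 1(404.4) = 11.65
  O₂: 2827 − 5(404.4) = 805
  N₂: 10630 (inert)
  CO₂: 0 + 3(404.4) = 1213
  H₂O: 0 + 4(404.4) = 1617

805 mol/s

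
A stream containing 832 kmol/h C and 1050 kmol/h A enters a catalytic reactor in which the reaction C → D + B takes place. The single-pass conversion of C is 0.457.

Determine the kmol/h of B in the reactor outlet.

C reacted = 0.457 × 832 = 380.2 kmol/h; ν_C = −1, so ξ = 380.2/1 = 380.2 kmol/h.
Outlet amounts (n = n₀ + ν ξ):
  C: 832 − 1(380.2) = 451.8
  D: 0 + 1(380.2) = 380.2
  B: 0 + 1(380.2) = 380.2
  A: 1050 (inert)

380 kmol/h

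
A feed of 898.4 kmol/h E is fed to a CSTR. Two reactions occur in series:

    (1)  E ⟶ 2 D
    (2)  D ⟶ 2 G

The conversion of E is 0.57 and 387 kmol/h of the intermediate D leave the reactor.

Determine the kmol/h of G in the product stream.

1270 kmol/h

Conversion of E: E consumed = 1ξ₁ = 0.57 × 898.4 → ξ₁ = 512.1 kmol/h.
D balance: n_D = 0 + 2ξ₁ − 1ξ₂ = 387 → ξ₂ = (2·512.1 − 387)/1 = 637.2 kmol/h.
Outlet amounts (n = n₀ + Σ ν·ξ):
  E: 898.4 − 1(512.1) = 386.3
  D: 0 + 2(512.1) − 1(637.2) = 387
  G: 0 + 2(637.2) = 1274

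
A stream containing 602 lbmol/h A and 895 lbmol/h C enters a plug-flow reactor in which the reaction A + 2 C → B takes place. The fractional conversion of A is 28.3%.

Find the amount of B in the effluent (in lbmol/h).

170 lbmol/h

A reacted = 0.283 × 602 = 170.4 lbmol/h; ν_A = −1, so ξ = 170.4/1 = 170.4 lbmol/h.
Outlet amounts (n = n₀ + ν ξ):
  A: 602 − 1(170.4) = 431.6
  C: 895 − 2(170.4) = 554.3
  B: 0 + 1(170.4) = 170.4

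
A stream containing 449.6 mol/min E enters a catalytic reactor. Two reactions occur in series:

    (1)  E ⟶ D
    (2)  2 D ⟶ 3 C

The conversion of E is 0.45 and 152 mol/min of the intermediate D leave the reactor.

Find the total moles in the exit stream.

Conversion of E: E consumed = 1ξ₁ = 0.45 × 449.6 → ξ₁ = 202.3 mol/min.
D balance: n_D = 0 + 1ξ₁ − 2ξ₂ = 152 → ξ₂ = (1·202.3 − 152)/2 = 25.16 mol/min.
Outlet amounts (n = n₀ + Σ ν·ξ):
  E: 449.6 − 1(202.3) = 247.3
  D: 0 + 1(202.3) − 2(25.16) = 152
  C: 0 + 3(25.16) = 75.48
Total out = 247.3 + 152 + 75.48 = 474.8 mol/min.

475 mol/min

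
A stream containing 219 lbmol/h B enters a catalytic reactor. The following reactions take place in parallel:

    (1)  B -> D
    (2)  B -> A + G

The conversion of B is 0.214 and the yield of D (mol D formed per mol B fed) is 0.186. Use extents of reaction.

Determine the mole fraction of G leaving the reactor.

Yield of D: 1ξ₁ / 219 = 0.186 → ξ₁ = 40.73 lbmol/h.
Conversion of B: 1ξ₁ + 1ξ₂ = 0.214 × 219 = 46.87 → ξ₂ = 6.132 lbmol/h.
Outlet amounts (n = n₀ + Σ ν·ξ):
  B: 219 − 1(40.73) − 1(6.132) = 172.1
  D: 0 + 1(40.73) = 40.73
  A: 0 + 1(6.132) = 6.132
  G: 0 + 1(6.132) = 6.132
Total out = 225.1 lbmol/h; y_G = 6.132 / 225.1 = 0.02724.

0.0272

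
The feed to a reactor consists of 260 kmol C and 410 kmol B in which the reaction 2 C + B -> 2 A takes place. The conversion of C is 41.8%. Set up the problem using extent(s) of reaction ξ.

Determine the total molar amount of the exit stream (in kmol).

616 kmol

C reacted = 0.418 × 260 = 108.7 kmol; ν_C = −2, so ξ = 108.7/2 = 54.34 kmol.
Outlet amounts (n = n₀ + ν ξ):
  C: 260 − 2(54.34) = 151.3
  B: 410 − 1(54.34) = 355.7
  A: 0 + 2(54.34) = 108.7
Total out = 151.3 + 355.7 + 108.7 = 615.7 kmol.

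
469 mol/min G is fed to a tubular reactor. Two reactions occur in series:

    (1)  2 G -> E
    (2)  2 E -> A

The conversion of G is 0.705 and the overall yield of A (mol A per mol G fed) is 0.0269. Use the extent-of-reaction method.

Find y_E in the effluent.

Conversion of G: G consumed = 2ξ₁ = 0.705 × 469 → ξ₁ = 165.3 mol/min.
Yield of A: 1ξ₂ / 469 = 0.0269 → ξ₂ = 12.62 mol/min.
Outlet amounts (n = n₀ + Σ ν·ξ):
  G: 469 − 2(165.3) = 138.4
  E: 0 + 1(165.3) − 2(12.62) = 140.1
  A: 0 + 1(12.62) = 12.62
Total out = 291.1 mol/min; y_E = 140.1 / 291.1 = 0.4813.

0.481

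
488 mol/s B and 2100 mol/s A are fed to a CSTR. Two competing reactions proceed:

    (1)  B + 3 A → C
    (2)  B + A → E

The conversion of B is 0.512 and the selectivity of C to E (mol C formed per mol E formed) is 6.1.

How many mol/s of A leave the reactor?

1420 mol/s

Conversion of B: B consumed = 0.512 × 488 = 249.9 mol/s = 1ξ₁ + 1ξ₂.
Selectivity: 1ξ₁ / (1ξ₂) = 6.1 → ξ₁ = 6.1 ξ₂.
Substitute: (1·6.1 + 1) ξ₂ = 249.9 → ξ₂ = 35.19 mol/s, ξ₁ = 214.7 mol/s.
Outlet amounts (n = n₀ + Σ ν·ξ):
  B: 488 − 1(214.7) − 1(35.19) = 238.1
  A: 2100 − 3(214.7) − 1(35.19) = 1421
  C: 0 + 1(214.7) = 214.7
  E: 0 + 1(35.19) = 35.19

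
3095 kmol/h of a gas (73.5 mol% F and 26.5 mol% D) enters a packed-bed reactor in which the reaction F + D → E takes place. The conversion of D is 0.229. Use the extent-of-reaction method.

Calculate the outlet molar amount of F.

D reacted = 0.229 × 820.2 = 187.8 kmol/h; ν_D = −1, so ξ = 187.8/1 = 187.8 kmol/h.
Outlet amounts (n = n₀ + ν ξ):
  F: 2275 − 1(187.8) = 2087
  D: 820.2 − 1(187.8) = 632.4
  E: 0 + 1(187.8) = 187.8

2090 kmol/h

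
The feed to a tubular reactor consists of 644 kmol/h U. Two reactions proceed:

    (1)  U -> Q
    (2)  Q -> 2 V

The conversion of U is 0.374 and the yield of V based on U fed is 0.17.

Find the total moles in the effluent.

Conversion of U: U consumed = 1ξ₁ = 0.374 × 644 → ξ₁ = 240.9 kmol/h.
Yield of V: 2ξ₂ / 644 = 0.17 → ξ₂ = 54.74 kmol/h.
Outlet amounts (n = n₀ + Σ ν·ξ):
  U: 644 − 1(240.9) = 403.1
  Q: 0 + 1(240.9) − 1(54.74) = 186.1
  V: 0 + 2(54.74) = 109.5
Total out = 403.1 + 186.1 + 109.5 = 698.7 kmol/h.

699 kmol/h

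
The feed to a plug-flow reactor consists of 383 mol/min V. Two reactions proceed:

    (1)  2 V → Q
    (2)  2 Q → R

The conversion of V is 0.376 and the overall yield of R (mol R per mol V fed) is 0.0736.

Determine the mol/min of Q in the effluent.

Conversion of V: V consumed = 2ξ₁ = 0.376 × 383 → ξ₁ = 72 mol/min.
Yield of R: 1ξ₂ / 383 = 0.0736 → ξ₂ = 28.19 mol/min.
Outlet amounts (n = n₀ + Σ ν·ξ):
  V: 383 − 2(72) = 239
  Q: 0 + 1(72) − 2(28.19) = 15.63
  R: 0 + 1(28.19) = 28.19

15.6 mol/min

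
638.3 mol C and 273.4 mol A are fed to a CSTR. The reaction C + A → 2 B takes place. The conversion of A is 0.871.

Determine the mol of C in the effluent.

A reacted = 0.871 × 273.4 = 238.1 mol; ν_A = −1, so ξ = 238.1/1 = 238.1 mol.
Outlet amounts (n = n₀ + ν ξ):
  C: 638.3 − 1(238.1) = 400.2
  A: 273.4 − 1(238.1) = 35.27
  B: 0 + 2(238.1) = 476.3

400 mol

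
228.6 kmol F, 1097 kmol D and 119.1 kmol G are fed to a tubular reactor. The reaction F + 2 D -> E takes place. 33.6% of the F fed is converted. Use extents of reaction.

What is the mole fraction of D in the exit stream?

F reacted = 0.336 × 228.6 = 76.81 kmol; ν_F = −1, so ξ = 76.81/1 = 76.81 kmol.
Outlet amounts (n = n₀ + ν ξ):
  F: 228.6 − 1(76.81) = 151.8
  D: 1097 − 2(76.81) = 943.4
  E: 0 + 1(76.81) = 76.81
  G: 119.1 (inert)
Total out = 1291 kmol; y_D = 943.4 / 1291 = 0.7307.

0.731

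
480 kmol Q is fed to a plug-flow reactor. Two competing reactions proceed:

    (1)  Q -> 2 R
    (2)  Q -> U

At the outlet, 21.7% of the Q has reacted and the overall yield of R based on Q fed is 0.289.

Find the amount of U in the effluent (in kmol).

Yield of R: 2ξ₁ / 480 = 0.289 → ξ₁ = 69.36 kmol.
Conversion of Q: 1ξ₁ + 1ξ₂ = 0.217 × 480 = 104.2 → ξ₂ = 34.8 kmol.
Outlet amounts (n = n₀ + Σ ν·ξ):
  Q: 480 − 1(69.36) − 1(34.8) = 375.8
  R: 0 + 2(69.36) = 138.7
  U: 0 + 1(34.8) = 34.8

34.8 kmol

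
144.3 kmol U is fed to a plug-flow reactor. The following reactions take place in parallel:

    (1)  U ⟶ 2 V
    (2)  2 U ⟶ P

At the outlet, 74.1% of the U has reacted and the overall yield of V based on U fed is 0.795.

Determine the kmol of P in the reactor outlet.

24.8 kmol

Yield of V: 2ξ₁ / 144.3 = 0.795 → ξ₁ = 57.36 kmol.
Conversion of U: 1ξ₁ + 2ξ₂ = 0.741 × 144.3 = 106.9 → ξ₂ = 24.78 kmol.
Outlet amounts (n = n₀ + Σ ν·ξ):
  U: 144.3 − 1(57.36) − 2(24.78) = 37.37
  V: 0 + 2(57.36) = 114.7
  P: 0 + 1(24.78) = 24.78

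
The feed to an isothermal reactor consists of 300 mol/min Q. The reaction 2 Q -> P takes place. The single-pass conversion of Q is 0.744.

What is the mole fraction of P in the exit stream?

Q reacted = 0.744 × 300 = 223.2 mol/min; ν_Q = −2, so ξ = 223.2/2 = 111.6 mol/min.
Outlet amounts (n = n₀ + ν ξ):
  Q: 300 − 2(111.6) = 76.8
  P: 0 + 1(111.6) = 111.6
Total out = 188.4 mol/min; y_P = 111.6 / 188.4 = 0.5924.

0.592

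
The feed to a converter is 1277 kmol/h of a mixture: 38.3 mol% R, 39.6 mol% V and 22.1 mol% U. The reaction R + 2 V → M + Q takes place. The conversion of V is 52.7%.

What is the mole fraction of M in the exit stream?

V reacted = 0.527 × 505.7 = 266.5 kmol/h; ν_V = −2, so ξ = 266.5/2 = 133.2 kmol/h.
Outlet amounts (n = n₀ + ν ξ):
  R: 489.1 − 1(133.2) = 355.8
  V: 505.7 − 2(133.2) = 239.2
  M: 0 + 1(133.2) = 133.2
  Q: 0 + 1(133.2) = 133.2
  U: 282.2 (inert)
Total out = 1144 kmol/h; y_M = 133.2 / 1144 = 0.1165.

0.117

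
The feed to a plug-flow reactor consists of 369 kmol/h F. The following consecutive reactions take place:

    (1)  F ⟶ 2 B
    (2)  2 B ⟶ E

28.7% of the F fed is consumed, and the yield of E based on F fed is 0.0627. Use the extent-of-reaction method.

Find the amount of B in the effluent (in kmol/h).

Conversion of F: F consumed = 1ξ₁ = 0.287 × 369 → ξ₁ = 105.9 kmol/h.
Yield of E: 1ξ₂ / 369 = 0.0627 → ξ₂ = 23.14 kmol/h.
Outlet amounts (n = n₀ + Σ ν·ξ):
  F: 369 − 1(105.9) = 263.1
  B: 0 + 2(105.9) − 2(23.14) = 165.5
  E: 0 + 1(23.14) = 23.14

166 kmol/h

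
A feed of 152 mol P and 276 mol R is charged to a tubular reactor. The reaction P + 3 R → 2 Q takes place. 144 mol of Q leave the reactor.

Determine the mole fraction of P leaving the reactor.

0.282

For Q: n = n₀ + 2ξ → 144 = 0 + 2ξ, giving ξ = 72 mol.
Outlet amounts (n = n₀ + ν ξ):
  P: 152 − 1(72) = 80
  R: 276 − 3(72) = 60
  Q: 0 + 2(72) = 144
Total out = 284 mol; y_P = 80 / 284 = 0.2817.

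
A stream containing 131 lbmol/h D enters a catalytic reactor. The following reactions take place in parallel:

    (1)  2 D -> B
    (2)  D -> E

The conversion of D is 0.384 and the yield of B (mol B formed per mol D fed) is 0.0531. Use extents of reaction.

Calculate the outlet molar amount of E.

36.4 lbmol/h

Yield of B: 1ξ₁ / 131 = 0.0531 → ξ₁ = 6.956 lbmol/h.
Conversion of D: 2ξ₁ + 1ξ₂ = 0.384 × 131 = 50.3 → ξ₂ = 36.39 lbmol/h.
Outlet amounts (n = n₀ + Σ ν·ξ):
  D: 131 − 2(6.956) − 1(36.39) = 80.7
  B: 0 + 1(6.956) = 6.956
  E: 0 + 1(36.39) = 36.39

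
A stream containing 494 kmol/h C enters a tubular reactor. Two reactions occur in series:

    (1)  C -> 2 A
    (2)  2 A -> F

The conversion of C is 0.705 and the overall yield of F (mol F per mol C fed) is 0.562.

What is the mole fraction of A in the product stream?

Conversion of C: C consumed = 1ξ₁ = 0.705 × 494 → ξ₁ = 348.3 kmol/h.
Yield of F: 1ξ₂ / 494 = 0.562 → ξ₂ = 277.6 kmol/h.
Outlet amounts (n = n₀ + Σ ν·ξ):
  C: 494 − 1(348.3) = 145.7
  A: 0 + 2(348.3) − 2(277.6) = 141.3
  F: 0 + 1(277.6) = 277.6
Total out = 564.6 kmol/h; y_A = 141.3 / 564.6 = 0.2502.

0.25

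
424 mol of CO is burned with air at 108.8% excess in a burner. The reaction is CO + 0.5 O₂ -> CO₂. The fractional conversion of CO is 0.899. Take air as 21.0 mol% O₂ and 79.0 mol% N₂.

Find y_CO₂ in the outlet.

0.163

Stoichiometric O₂ = 0.5 × 424 = 212 mol; O₂ fed = 212 × 2.088 = 442.7 mol.
N₂ fed = 442.7 × 79/21 = 1665 mol.
Fuel reacted = 0.899 × 424 → ξ = 381.2 mol.
Outlet (n = n₀ + ν ξ):
  CO: 424 − 1(381.2) = 42.82
  O₂: 442.7 − 0.5(381.2) = 252.1
  N₂: 1665 (inert)
  CO₂: 0 + 1(381.2) = 381.2
Total out = 2341 mol; y_CO₂ = 381.2 / 2341 = 0.1628.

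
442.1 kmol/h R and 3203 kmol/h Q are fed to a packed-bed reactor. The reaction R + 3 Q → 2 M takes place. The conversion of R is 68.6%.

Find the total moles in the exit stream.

3040 kmol/h

R reacted = 0.686 × 442.1 = 303.3 kmol/h; ν_R = −1, so ξ = 303.3/1 = 303.3 kmol/h.
Outlet amounts (n = n₀ + ν ξ):
  R: 442.1 − 1(303.3) = 138.8
  Q: 3203 − 3(303.3) = 2293
  M: 0 + 2(303.3) = 606.6
Total out = 138.8 + 2293 + 606.6 = 3039 kmol/h.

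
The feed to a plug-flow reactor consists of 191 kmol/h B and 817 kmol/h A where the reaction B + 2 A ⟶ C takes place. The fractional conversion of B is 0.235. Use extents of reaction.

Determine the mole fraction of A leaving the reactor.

0.792

B reacted = 0.235 × 191 = 44.88 kmol/h; ν_B = −1, so ξ = 44.88/1 = 44.88 kmol/h.
Outlet amounts (n = n₀ + ν ξ):
  B: 191 − 1(44.88) = 146.1
  A: 817 − 2(44.88) = 727.2
  C: 0 + 1(44.88) = 44.88
Total out = 918.2 kmol/h; y_A = 727.2 / 918.2 = 0.792.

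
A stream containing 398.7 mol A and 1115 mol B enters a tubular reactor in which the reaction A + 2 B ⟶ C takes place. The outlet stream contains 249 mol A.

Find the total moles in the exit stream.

For A: n = n₀ − 1ξ → 249 = 398.7 − 1ξ, giving ξ = 149.7 mol.
Outlet amounts (n = n₀ + ν ξ):
  A: 398.7 − 1(149.7) = 249
  B: 1115 − 2(149.7) = 815.6
  C: 0 + 1(149.7) = 149.7
Total out = 249 + 815.6 + 149.7 = 1214 mol.

1210 mol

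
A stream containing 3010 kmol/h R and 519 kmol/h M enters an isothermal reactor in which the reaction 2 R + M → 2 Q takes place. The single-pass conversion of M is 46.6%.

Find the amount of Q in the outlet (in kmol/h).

484 kmol/h

M reacted = 0.466 × 519 = 241.9 kmol/h; ν_M = −1, so ξ = 241.9/1 = 241.9 kmol/h.
Outlet amounts (n = n₀ + ν ξ):
  R: 3010 − 2(241.9) = 2526
  M: 519 − 1(241.9) = 277.1
  Q: 0 + 2(241.9) = 483.7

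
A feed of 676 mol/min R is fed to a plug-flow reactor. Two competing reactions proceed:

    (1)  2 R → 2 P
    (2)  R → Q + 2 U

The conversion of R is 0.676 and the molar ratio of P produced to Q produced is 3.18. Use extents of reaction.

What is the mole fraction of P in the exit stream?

0.389

Conversion of R: R consumed = 0.676 × 676 = 457 mol/min = 2ξ₁ + 1ξ₂.
Selectivity: 2ξ₁ / (1ξ₂) = 3.18 → ξ₁ = 1.59 ξ₂.
Substitute: (2·1.59 + 1) ξ₂ = 457 → ξ₂ = 109.3 mol/min, ξ₁ = 173.8 mol/min.
Outlet amounts (n = n₀ + Σ ν·ξ):
  R: 676 − 2(173.8) − 1(109.3) = 219
  P: 0 + 2(173.8) = 347.7
  Q: 0 + 1(109.3) = 109.3
  U: 0 + 2(109.3) = 218.6
Total out = 894.6 mol/min; y_P = 347.7 / 894.6 = 0.3886.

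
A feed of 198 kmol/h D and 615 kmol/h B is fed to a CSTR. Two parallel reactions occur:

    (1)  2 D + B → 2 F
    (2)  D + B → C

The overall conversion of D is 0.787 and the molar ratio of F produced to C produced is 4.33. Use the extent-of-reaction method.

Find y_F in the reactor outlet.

Conversion of D: D consumed = 0.787 × 198 = 155.8 kmol/h = 2ξ₁ + 1ξ₂.
Selectivity: 2ξ₁ / (1ξ₂) = 4.33 → ξ₁ = 2.165 ξ₂.
Substitute: (2·2.165 + 1) ξ₂ = 155.8 → ξ₂ = 29.24 kmol/h, ξ₁ = 63.3 kmol/h.
Outlet amounts (n = n₀ + Σ ν·ξ):
  D: 198 − 2(63.3) − 1(29.24) = 42.17
  B: 615 − 1(63.3) − 1(29.24) = 522.5
  F: 0 + 2(63.3) = 126.6
  C: 0 + 1(29.24) = 29.24
Total out = 720.5 kmol/h; y_F = 126.6 / 720.5 = 0.1757.

0.176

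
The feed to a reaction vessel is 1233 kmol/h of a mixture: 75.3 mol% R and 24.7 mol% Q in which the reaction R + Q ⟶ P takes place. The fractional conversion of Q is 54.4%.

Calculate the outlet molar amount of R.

763 kmol/h

Q reacted = 0.544 × 304.6 = 165.7 kmol/h; ν_Q = −1, so ξ = 165.7/1 = 165.7 kmol/h.
Outlet amounts (n = n₀ + ν ξ):
  R: 928.4 − 1(165.7) = 762.8
  Q: 304.6 − 1(165.7) = 138.9
  P: 0 + 1(165.7) = 165.7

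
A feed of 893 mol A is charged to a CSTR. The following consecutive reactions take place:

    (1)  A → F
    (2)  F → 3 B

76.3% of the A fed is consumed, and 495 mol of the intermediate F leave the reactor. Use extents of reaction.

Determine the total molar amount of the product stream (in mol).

Conversion of A: A consumed = 1ξ₁ = 0.763 × 893 → ξ₁ = 681.4 mol.
F balance: n_F = 0 + 1ξ₁ − 1ξ₂ = 495 → ξ₂ = (1·681.4 − 495)/1 = 186.4 mol.
Outlet amounts (n = n₀ + Σ ν·ξ):
  A: 893 − 1(681.4) = 211.6
  F: 0 + 1(681.4) − 1(186.4) = 495
  B: 0 + 3(186.4) = 559.1
Total out = 211.6 + 495 + 559.1 = 1266 mol.

1270 mol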